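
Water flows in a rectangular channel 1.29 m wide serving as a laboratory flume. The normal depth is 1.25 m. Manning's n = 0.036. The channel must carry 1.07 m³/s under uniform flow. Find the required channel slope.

Flow area A = b·y = 1.29 × 1.25 = 1.613 m². Wetted perimeter P = b + 2y = 1.29 + 2×1.25 = 3.79 m.
Hydraulic radius R = A/P = 1.613/3.79 = 0.4255 m.
From Manning's equation, S = [nQ / (1 A R^(2/3))]² = [0.036 × 1.07 / (1 × 1.613 × 0.4255^(2/3))]² = 0.00178.

S = 0.00178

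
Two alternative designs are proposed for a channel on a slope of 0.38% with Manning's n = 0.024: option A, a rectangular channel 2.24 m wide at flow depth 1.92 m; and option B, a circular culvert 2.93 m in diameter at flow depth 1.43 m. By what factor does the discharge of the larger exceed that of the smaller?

Channel A: Flow area A = b·y = 2.24 × 1.92 = 4.301 m². Wetted perimeter P = b + 2y = 2.24 + 2×1.92 = 6.08 m. Hydraulic radius R = A/P = 4.301/6.08 = 0.7074 m. Q_A = (1/0.024)·4.301·0.7074^(2/3)·√0.0038 = 8.77 m³/s.
Channel B: For a circular section of diameter D = 2.93 m at depth y = 1.43 m, the central angle is θ = 2 arccos(1 − 2y/D) = 3.094 rad. Then A = (D²/8)(θ − sin θ) = 3.269 m² and P = Dθ/2 = 4.532 m. Hydraulic radius R = A/P = 3.269/4.532 = 0.7212 m. Q_B = (1/0.024)·3.269·0.7212^(2/3)·√0.0038 = 6.752 m³/s.
The larger discharge is 8.77 m³/s and the smaller is 6.752 m³/s; the ratio is 1.3.

1.3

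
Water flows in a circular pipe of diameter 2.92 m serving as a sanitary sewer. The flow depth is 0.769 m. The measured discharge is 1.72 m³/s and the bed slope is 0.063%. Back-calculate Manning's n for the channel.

n = 0.012

For a circular section of diameter D = 2.92 m at depth y = 0.769 m, the central angle is θ = 2 arccos(1 − 2y/D) = 2.156 rad. Then A = (D²/8)(θ − sin θ) = 1.409 m² and P = Dθ/2 = 3.147 m.
Hydraulic radius R = A/P = 1.409/3.147 = 0.4476 m.
Rearranging Manning's equation: n = (1/Q) A R^(2/3) S^(1/2) = (1/1.72) × 1.409 × 0.4476^(2/3) × √0.00063 = 0.012.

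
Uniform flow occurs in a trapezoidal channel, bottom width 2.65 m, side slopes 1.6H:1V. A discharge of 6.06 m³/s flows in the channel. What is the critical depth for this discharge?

At critical depth, Q² T / (g A³) = 1, i.e. A³/T = Q²/g = 6.06²/9.81 = 3.743.
Trying y = 0.564 m: A³/T = 1.805 — too small.
Trying y = 0.821 m: A³/T = 6.53 — too large.
Trying y = 0.699 m: A³/T = 3.74 — matches.

y_c = 0.699 m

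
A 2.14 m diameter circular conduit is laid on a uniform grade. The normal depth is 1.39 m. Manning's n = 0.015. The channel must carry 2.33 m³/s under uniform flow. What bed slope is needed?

For a circular section of diameter D = 2.14 m at depth y = 1.39 m, the central angle is θ = 2 arccos(1 − 2y/D) = 3.749 rad. Then A = (D²/8)(θ − sin θ) = 2.473 m² and P = Dθ/2 = 4.011 m.
Hydraulic radius R = A/P = 2.473/4.011 = 0.6164 m.
From Manning's equation, S = [nQ / (1 A R^(2/3))]² = [0.015 × 2.33 / (1 × 2.473 × 0.6164^(2/3))]² = 0.000381.

S = 0.000381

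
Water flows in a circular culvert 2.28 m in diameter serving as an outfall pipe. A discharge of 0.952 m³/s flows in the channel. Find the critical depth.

y_c = 0.439 m

At critical depth, Q² T / (g A³) = 1, i.e. A³/T = Q²/g = 0.952²/9.81 = 0.09239.
Trying y = 0.515 m: A³/T = 0.1733 — over.
Trying y = 0.439 m: A³/T = 0.09279 — close enough.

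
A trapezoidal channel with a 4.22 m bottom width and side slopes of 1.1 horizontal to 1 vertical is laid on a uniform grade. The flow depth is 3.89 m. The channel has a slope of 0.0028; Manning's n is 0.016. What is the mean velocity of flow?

With bottom width b = 4.22 m and side slope z = 1.1: A = (b + zy)y = (4.22 + 1.1×3.89)×3.89 = 33.06 m²; P = b + 2y√(1+z²) = 4.22 + 2×3.89×1.487 = 15.79 m.
Hydraulic radius R = A/P = 33.06/15.79 = 2.094 m.
From Manning's equation, V = (1/n) R^(2/3) S^(1/2) = (1/0.016) × 2.094^(2/3) × 0.0028^(1/2) = 5.41 m/s.

V = 5.41 m/s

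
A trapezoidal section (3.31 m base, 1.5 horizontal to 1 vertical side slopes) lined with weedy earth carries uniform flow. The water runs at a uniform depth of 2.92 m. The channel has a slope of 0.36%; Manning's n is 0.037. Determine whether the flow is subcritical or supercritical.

With bottom width b = 3.31 m and side slope z = 1.5: A = (b + zy)y = (3.31 + 1.5×2.92)×2.92 = 22.45 m²; P = b + 2y√(1+z²) = 3.31 + 2×2.92×1.803 = 13.84 m.
Hydraulic radius R = A/P = 22.45/13.84 = 1.623 m.
V = (1/n) R^(2/3) √S = (1/0.037) × 1.623^(2/3) × √0.0036 = 2.239 m/s. Hydraulic depth D_h = A/T = 22.45/12.07 = 1.86 m.
Froude number Fr = V/√(g·D_h) = 2.239/√(9.81×1.86) = 0.524, which is less than 1, so the flow is subcritical.

subcritical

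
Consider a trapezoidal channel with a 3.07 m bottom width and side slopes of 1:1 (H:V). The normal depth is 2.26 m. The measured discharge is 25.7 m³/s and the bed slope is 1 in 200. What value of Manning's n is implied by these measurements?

With bottom width b = 3.07 m and side slope z = 1: A = (b + zy)y = (3.07 + 1×2.26)×2.26 = 12.05 m²; P = b + 2y√(1+z²) = 3.07 + 2×2.26×1.414 = 9.462 m.
Hydraulic radius R = A/P = 12.05/9.462 = 1.273 m.
Rearranging Manning's equation: n = (1/Q) A R^(2/3) S^(1/2) = (1/25.7) × 12.05 × 1.273^(2/3) × √0.005 = 0.0389.

n = 0.0389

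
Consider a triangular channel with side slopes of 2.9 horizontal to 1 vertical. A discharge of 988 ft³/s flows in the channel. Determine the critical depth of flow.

y_c = 5.91 ft

At critical depth, Q² T / (g A³) = 1, i.e. A³/T = Q²/g = 988²/32.2 = 30320.
Trying y = 5.09 ft: A³/T = 14370 — low.
Trying y = 7.15 ft: A³/T = 78580 — high.
Trying y = 5.91 ft: A³/T = 30320 — matches.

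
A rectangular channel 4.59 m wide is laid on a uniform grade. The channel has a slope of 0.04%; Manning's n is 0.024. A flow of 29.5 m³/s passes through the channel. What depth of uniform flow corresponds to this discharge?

Manning's equation rearranged: A R^(2/3) = nQ / (1·√S) = 0.024 × 29.5 / (√0.0004) = 35.4.
Try y = 4.34 m: A R^(2/3) = 26.12 — too small.
Try y = 6.27 m: A R^(2/3) = 40.67 — too large.
Try y = 5.58 m: A R^(2/3) = 35.42 — close enough.

y_n = 5.58 m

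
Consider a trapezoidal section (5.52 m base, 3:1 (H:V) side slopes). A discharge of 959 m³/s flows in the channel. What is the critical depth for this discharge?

At critical depth, Q² T / (g A³) = 1, i.e. A³/T = Q²/g = 959²/9.81 = 93750.
Trying y = 5.57 m: A³/T = 48750 — short.
Trying y = 7.69 m: A³/T = 205700 — over.
Trying y = 6.46 m: A³/T = 93990 — matches.

y_c = 6.46 m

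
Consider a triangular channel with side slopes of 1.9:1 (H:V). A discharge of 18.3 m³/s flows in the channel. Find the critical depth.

y_c = 1.8 m

At critical depth, Q² T / (g A³) = 1, i.e. A³/T = Q²/g = 18.3²/9.81 = 34.14.
Trying y = 2.27 m: A³/T = 108.8 — high.
Trying y = 1.8 m: A³/T = 34.11 — ≈ 34.14.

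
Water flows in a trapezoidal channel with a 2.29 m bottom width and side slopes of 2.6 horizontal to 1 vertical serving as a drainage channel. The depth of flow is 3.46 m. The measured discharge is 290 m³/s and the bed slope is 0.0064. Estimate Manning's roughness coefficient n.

With bottom width b = 2.29 m and side slope z = 2.6: A = (b + zy)y = (2.29 + 2.6×3.46)×3.46 = 39.05 m²; P = b + 2y√(1+z²) = 2.29 + 2×3.46×2.786 = 21.57 m.
Hydraulic radius R = A/P = 39.05/21.57 = 1.811 m.
Rearranging Manning's equation: n = (1/Q) A R^(2/3) S^(1/2) = (1/290) × 39.05 × 1.811^(2/3) × √0.0064 = 0.016.

n = 0.016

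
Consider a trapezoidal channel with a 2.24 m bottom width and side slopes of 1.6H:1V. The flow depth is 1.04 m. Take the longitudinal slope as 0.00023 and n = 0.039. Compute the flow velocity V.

With bottom width b = 2.24 m and side slope z = 1.6: A = (b + zy)y = (2.24 + 1.6×1.04)×1.04 = 4.06 m²; P = b + 2y√(1+z²) = 2.24 + 2×1.04×1.887 = 6.165 m.
Hydraulic radius R = A/P = 4.06/6.165 = 0.6586 m.
From Manning's equation, V = (1/n) R^(2/3) S^(1/2) = (1/0.039) × 0.6586^(2/3) × 0.00023^(1/2) = 0.294 m/s.

V = 0.294 m/s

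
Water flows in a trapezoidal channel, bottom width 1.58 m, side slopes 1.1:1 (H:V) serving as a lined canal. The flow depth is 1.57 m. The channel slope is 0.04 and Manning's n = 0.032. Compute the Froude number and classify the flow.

supercritical

With bottom width b = 1.58 m and side slope z = 1.1: A = (b + zy)y = (1.58 + 1.1×1.57)×1.57 = 5.192 m²; P = b + 2y√(1+z²) = 1.58 + 2×1.57×1.487 = 6.248 m.
Hydraulic radius R = A/P = 5.192/6.248 = 0.831 m.
V = (1/n) R^(2/3) √S = (1/0.032) × 0.831^(2/3) × √0.04 = 5.524 m/s. Hydraulic depth D_h = A/T = 5.192/5.034 = 1.031 m.
Froude number Fr = V/√(g·D_h) = 5.524/√(9.81×1.031) = 1.74, which is greater than 1, so the flow is supercritical.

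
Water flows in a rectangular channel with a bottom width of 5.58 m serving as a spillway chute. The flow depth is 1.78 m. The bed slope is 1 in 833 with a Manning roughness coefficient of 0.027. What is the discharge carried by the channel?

Flow area A = b·y = 5.58 × 1.78 = 9.932 m². Wetted perimeter P = b + 2y = 5.58 + 2×1.78 = 9.14 m.
Hydraulic radius R = A/P = 9.932/9.14 = 1.087 m.
Manning's equation: Q = (1/n) A R^(2/3) S^(1/2) = (1/0.027) × 9.932 × 1.087^(2/3) × 0.0012^(1/2) = 13.5 m³/s.

Q = 13.5 m³/s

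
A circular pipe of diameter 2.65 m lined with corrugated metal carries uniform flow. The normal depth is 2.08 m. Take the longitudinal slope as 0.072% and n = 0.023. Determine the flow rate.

Q = 4.69 m³/s

For a circular section of diameter D = 2.65 m at depth y = 2.08 m, the central angle is θ = 2 arccos(1 − 2y/D) = 4.354 rad. Then A = (D²/8)(θ − sin θ) = 4.644 m² and P = Dθ/2 = 5.769 m.
Hydraulic radius R = A/P = 4.644/5.769 = 0.805 m.
Manning's equation: Q = (1/n) A R^(2/3) S^(1/2) = (1/0.023) × 4.644 × 0.805^(2/3) × 0.00072^(1/2) = 4.69 m³/s.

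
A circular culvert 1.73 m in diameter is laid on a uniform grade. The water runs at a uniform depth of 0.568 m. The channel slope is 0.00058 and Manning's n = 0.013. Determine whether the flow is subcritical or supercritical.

subcritical

For a circular section of diameter D = 1.73 m at depth y = 0.568 m, the central angle is θ = 2 arccos(1 − 2y/D) = 2.441 rad. Then A = (D²/8)(θ − sin θ) = 0.6718 m² and P = Dθ/2 = 2.111 m.
Hydraulic radius R = A/P = 0.6718/2.111 = 0.3182 m.
V = (1/n) R^(2/3) √S = (1/0.013) × 0.3182^(2/3) × √0.00058 = 0.8635 m/s. Hydraulic depth D_h = A/T = 0.6718/1.625 = 0.4134 m.
Froude number Fr = V/√(g·D_h) = 0.8635/√(9.81×0.4134) = 0.429, which is less than 1, so the flow is subcritical.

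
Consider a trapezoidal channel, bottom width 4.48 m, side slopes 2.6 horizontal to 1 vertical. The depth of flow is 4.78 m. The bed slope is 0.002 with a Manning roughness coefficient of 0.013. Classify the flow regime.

With bottom width b = 4.48 m and side slope z = 2.6: A = (b + zy)y = (4.48 + 2.6×4.78)×4.78 = 80.82 m²; P = b + 2y√(1+z²) = 4.48 + 2×4.78×2.786 = 31.11 m.
Hydraulic radius R = A/P = 80.82/31.11 = 2.598 m.
V = (1/n) R^(2/3) √S = (1/0.013) × 2.598^(2/3) × √0.002 = 6.501 m/s. Hydraulic depth D_h = A/T = 80.82/29.34 = 2.755 m.
Froude number Fr = V/√(g·D_h) = 6.501/√(9.81×2.755) = 1.25, which is greater than 1, so the flow is supercritical.

supercritical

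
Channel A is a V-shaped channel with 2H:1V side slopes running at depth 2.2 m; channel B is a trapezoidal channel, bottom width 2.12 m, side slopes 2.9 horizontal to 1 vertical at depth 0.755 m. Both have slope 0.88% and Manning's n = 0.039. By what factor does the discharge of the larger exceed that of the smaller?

4.79

Channel A: For a triangular section with side slope z = 2: A = zy² = 2×2.2² = 9.68 m²; P = 2y√(1+z²) = 2×2.2×2.236 = 9.839 m. Hydraulic radius R = A/P = 9.68/9.839 = 0.9839 m. Q_A = (1/0.039)·9.68·0.9839^(2/3)·√0.0088 = 23.03 m³/s.
Channel B: With bottom width b = 2.12 m and side slope z = 2.9: A = (b + zy)y = (2.12 + 2.9×0.755)×0.755 = 3.254 m²; P = b + 2y√(1+z²) = 2.12 + 2×0.755×3.068 = 6.752 m. Hydraulic radius R = A/P = 3.254/6.752 = 0.4819 m. Q_B = (1/0.039)·3.254·0.4819^(2/3)·√0.0088 = 4.81 m³/s.
The larger discharge is 23.03 m³/s and the smaller is 4.81 m³/s; the ratio is 4.79.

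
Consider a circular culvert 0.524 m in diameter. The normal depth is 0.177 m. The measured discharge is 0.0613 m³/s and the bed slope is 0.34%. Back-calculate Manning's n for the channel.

n = 0.013

For a circular section of diameter D = 0.524 m at depth y = 0.177 m, the central angle is θ = 2 arccos(1 − 2y/D) = 2.481 rad. Then A = (D²/8)(θ − sin θ) = 0.06408 m² and P = Dθ/2 = 0.65 m.
Hydraulic radius R = A/P = 0.06408/0.65 = 0.09859 m.
Rearranging Manning's equation: n = (1/Q) A R^(2/3) S^(1/2) = (1/0.0613) × 0.06408 × 0.09859^(2/3) × √0.0034 = 0.013.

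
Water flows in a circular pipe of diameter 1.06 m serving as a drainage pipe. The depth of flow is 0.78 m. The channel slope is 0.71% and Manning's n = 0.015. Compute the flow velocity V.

For a circular section of diameter D = 1.06 m at depth y = 0.78 m, the central angle is θ = 2 arccos(1 − 2y/D) = 4.124 rad. Then A = (D²/8)(θ − sin θ) = 0.6961 m² and P = Dθ/2 = 2.186 m.
Hydraulic radius R = A/P = 0.6961/2.186 = 0.3185 m.
From Manning's equation, V = (1/n) R^(2/3) S^(1/2) = (1/0.015) × 0.3185^(2/3) × 0.0071^(1/2) = 2.62 m/s.

V = 2.62 m/s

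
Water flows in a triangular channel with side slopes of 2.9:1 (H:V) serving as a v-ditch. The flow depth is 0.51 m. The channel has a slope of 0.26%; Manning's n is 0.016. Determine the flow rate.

Q = 0.931 m³/s

For a triangular section with side slope z = 2.9: A = zy² = 2.9×0.51² = 0.7543 m²; P = 2y√(1+z²) = 2×0.51×3.068 = 3.129 m.
Hydraulic radius R = A/P = 0.7543/3.129 = 0.2411 m.
Manning's equation: Q = (1/n) A R^(2/3) S^(1/2) = (1/0.016) × 0.7543 × 0.2411^(2/3) × 0.0026^(1/2) = 0.931 m³/s.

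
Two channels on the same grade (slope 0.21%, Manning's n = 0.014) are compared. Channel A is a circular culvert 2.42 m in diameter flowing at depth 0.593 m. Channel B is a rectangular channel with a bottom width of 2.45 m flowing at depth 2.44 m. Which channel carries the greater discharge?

channel B

Channel A: For a circular section of diameter D = 2.42 m at depth y = 0.593 m, the central angle is θ = 2 arccos(1 − 2y/D) = 2.071 rad. Then A = (D²/8)(θ − sin θ) = 0.8742 m² and P = Dθ/2 = 2.506 m. Hydraulic radius R = A/P = 0.8742/2.506 = 0.3488 m. Q_A = (1/0.014)·0.8742·0.3488^(2/3)·√0.0021 = 1.418 m³/s.
Channel B: Flow area A = b·y = 2.45 × 2.44 = 5.978 m². Wetted perimeter P = b + 2y = 2.45 + 2×2.44 = 7.33 m. Hydraulic radius R = A/P = 5.978/7.33 = 0.8156 m. Q_B = (1/0.014)·5.978·0.8156^(2/3)·√0.0021 = 17.08 m³/s.
Q_A = 1.418 m³/s vs Q_B = 17.08 m³/s, so channel B carries more.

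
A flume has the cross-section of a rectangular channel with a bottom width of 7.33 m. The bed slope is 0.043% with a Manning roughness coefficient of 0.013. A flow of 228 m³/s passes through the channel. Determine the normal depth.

Manning's equation rearranged: A R^(2/3) = nQ / (1·√S) = 0.013 × 228 / (√0.00043) = 142.9.
Try y = 7 m: A R^(2/3) = 92.12 — short.
Try y = 11.3 m: A R^(2/3) = 163.3 — over.
Try y = 10.1 m: A R^(2/3) = 143.2 — ≈ 142.9.

y_n = 10.1 m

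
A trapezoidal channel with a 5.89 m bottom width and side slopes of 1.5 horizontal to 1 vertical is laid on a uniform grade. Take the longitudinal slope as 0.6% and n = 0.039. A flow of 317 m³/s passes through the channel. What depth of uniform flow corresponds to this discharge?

y_n = 5.45 m

Manning's equation rearranged: A R^(2/3) = nQ / (1·√S) = 0.039 × 317 / (√0.006) = 159.6.
At y = 4.21 m: A R^(2/3) = 93.1 — low.
At y = 5.45 m: A R^(2/3) = 159.5 — ≈ 159.6.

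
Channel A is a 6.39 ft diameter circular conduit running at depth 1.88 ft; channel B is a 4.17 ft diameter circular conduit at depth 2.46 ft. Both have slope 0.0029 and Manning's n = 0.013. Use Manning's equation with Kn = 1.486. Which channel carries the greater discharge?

channel B

Channel A: For a circular section of diameter D = 6.39 ft at depth y = 1.88 ft, the central angle is θ = 2 arccos(1 − 2y/D) = 2.293 rad. Then A = (D²/8)(θ − sin θ) = 7.876 ft² and P = Dθ/2 = 7.327 ft. Hydraulic radius R = A/P = 7.876/7.327 = 1.075 ft. Q_A = (1.486/0.013)·7.876·1.075^(2/3)·√0.0029 = 50.87 ft³/s.
Channel B: For a circular section of diameter D = 4.17 ft at depth y = 2.46 ft, the central angle is θ = 2 arccos(1 − 2y/D) = 3.503 rad. Then A = (D²/8)(θ − sin θ) = 8.384 ft² and P = Dθ/2 = 7.304 ft. Hydraulic radius R = A/P = 8.384/7.304 = 1.148 ft. Q_B = (1.486/0.013)·8.384·1.148^(2/3)·√0.0029 = 56.58 ft³/s.
Q_A = 50.87 ft³/s vs Q_B = 56.58 ft³/s, so channel B carries more.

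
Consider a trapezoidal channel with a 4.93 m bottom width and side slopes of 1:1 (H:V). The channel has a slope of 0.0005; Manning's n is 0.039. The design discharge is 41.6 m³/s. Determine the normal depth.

Manning's equation rearranged: A R^(2/3) = nQ / (1·√S) = 0.039 × 41.6 / (√0.0005) = 72.56.
At y = 5.39 m: A R^(2/3) = 109.4 — high.
At y = 3.73 m: A R^(2/3) = 52.75 — low.
At y = 4.39 m: A R^(2/3) = 72.5 — ≈ 72.56.

y_n = 4.39 m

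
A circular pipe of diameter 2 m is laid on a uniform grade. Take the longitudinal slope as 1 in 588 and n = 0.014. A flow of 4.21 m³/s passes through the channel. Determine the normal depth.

y_n = 1.26 m

Manning's equation rearranged: A R^(2/3) = nQ / (1·√S) = 0.014 × 4.21 / (√0.001701) = 1.429.
At y = 1.59 m: A R^(2/3) = 1.922 — high.
At y = 0.871 m: A R^(2/3) = 0.7778 — low.
At y = 1.26 m: A R^(2/3) = 1.431 — matches.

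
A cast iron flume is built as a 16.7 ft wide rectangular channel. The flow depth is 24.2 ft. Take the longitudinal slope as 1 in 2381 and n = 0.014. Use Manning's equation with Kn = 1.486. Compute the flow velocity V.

V = 7.35 ft/s

Flow area A = b·y = 16.7 × 24.2 = 404.1 ft². Wetted perimeter P = b + 2y = 16.7 + 2×24.2 = 65.1 ft.
Hydraulic radius R = A/P = 404.1/65.1 = 6.208 ft.
From Manning's equation, V = (1.486/n) R^(2/3) S^(1/2) = (1.486/0.014) × 6.208^(2/3) × 0.00042^(1/2) = 7.35 ft/s.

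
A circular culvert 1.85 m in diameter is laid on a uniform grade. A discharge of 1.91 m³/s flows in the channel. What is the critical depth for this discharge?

At critical depth, Q² T / (g A³) = 1, i.e. A³/T = Q²/g = 1.91²/9.81 = 0.3719.
At y = 0.787 m: A³/T = 0.7073 — high.
At y = 0.575 m: A³/T = 0.2111 — low.
At y = 0.666 m: A³/T = 0.3723 — matches.

y_c = 0.666 m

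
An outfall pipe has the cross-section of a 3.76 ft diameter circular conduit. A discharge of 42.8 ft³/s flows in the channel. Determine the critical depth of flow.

y_c = 1.99 ft

At critical depth, Q² T / (g A³) = 1, i.e. A³/T = Q²/g = 42.8²/32.2 = 56.89.
Try y = 2.48 ft: A³/T = 131.6 — too large.
Try y = 1.99 ft: A³/T = 56.55 — close enough.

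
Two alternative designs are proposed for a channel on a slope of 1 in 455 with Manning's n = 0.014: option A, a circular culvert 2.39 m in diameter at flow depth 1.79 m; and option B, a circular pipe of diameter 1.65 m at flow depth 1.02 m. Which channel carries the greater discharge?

Channel A: For a circular section of diameter D = 2.39 m at depth y = 1.79 m, the central angle is θ = 2 arccos(1 − 2y/D) = 4.184 rad. Then A = (D²/8)(θ − sin θ) = 3.604 m² and P = Dθ/2 = 5 m. Hydraulic radius R = A/P = 3.604/5 = 0.7208 m. Q_A = (1/0.014)·3.604·0.7208^(2/3)·√0.002198 = 9.702 m³/s.
Channel B: For a circular section of diameter D = 1.65 m at depth y = 1.02 m, the central angle is θ = 2 arccos(1 − 2y/D) = 3.619 rad. Then A = (D²/8)(θ − sin θ) = 1.388 m² and P = Dθ/2 = 2.986 m. Hydraulic radius R = A/P = 1.388/2.986 = 0.4649 m. Q_B = (1/0.014)·1.388·0.4649^(2/3)·√0.002198 = 2.789 m³/s.
Q_A = 9.702 m³/s vs Q_B = 2.789 m³/s, so channel A carries more.

channel A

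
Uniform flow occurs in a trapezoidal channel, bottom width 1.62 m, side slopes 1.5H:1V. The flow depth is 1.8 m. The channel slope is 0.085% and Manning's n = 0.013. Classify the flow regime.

subcritical

With bottom width b = 1.62 m and side slope z = 1.5: A = (b + zy)y = (1.62 + 1.5×1.8)×1.8 = 7.776 m²; P = b + 2y√(1+z²) = 1.62 + 2×1.8×1.803 = 8.11 m.
Hydraulic radius R = A/P = 7.776/8.11 = 0.9588 m.
V = (1/n) R^(2/3) √S = (1/0.013) × 0.9588^(2/3) × √0.00085 = 2.181 m/s. Hydraulic depth D_h = A/T = 7.776/7.02 = 1.108 m.
Froude number Fr = V/√(g·D_h) = 2.181/√(9.81×1.108) = 0.662, which is less than 1, so the flow is subcritical.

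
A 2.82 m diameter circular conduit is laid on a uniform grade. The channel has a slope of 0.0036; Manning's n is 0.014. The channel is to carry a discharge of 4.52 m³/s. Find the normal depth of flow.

Manning's equation rearranged: A R^(2/3) = nQ / (1·√S) = 0.014 × 4.52 / (√0.0036) = 1.055.
Try y = 1.04 m: A R^(2/3) = 1.435 — too large.
Try y = 0.606 m: A R^(2/3) = 0.5009 — too small.
Try y = 0.884 m: A R^(2/3) = 1.055 — ≈ 1.055.

y_n = 0.884 m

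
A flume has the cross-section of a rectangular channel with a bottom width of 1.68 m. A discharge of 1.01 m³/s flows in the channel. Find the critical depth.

For a rectangular channel, critical depth y_c = (q²/g)^(1/3) where q = Q/b = 1.01/1.68 = 0.6012 m²/s.
So y_c = (0.6012²/9.81)^(1/3) = 0.333 m.

y_c = 0.333 m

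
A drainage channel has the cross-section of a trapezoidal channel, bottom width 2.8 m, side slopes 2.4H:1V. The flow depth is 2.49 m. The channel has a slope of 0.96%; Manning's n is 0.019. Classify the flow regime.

supercritical

With bottom width b = 2.8 m and side slope z = 2.4: A = (b + zy)y = (2.8 + 2.4×2.49)×2.49 = 21.85 m²; P = b + 2y√(1+z²) = 2.8 + 2×2.49×2.6 = 15.75 m.
Hydraulic radius R = A/P = 21.85/15.75 = 1.388 m.
V = (1/n) R^(2/3) √S = (1/0.019) × 1.388^(2/3) × √0.0096 = 6.415 m/s. Hydraulic depth D_h = A/T = 21.85/14.75 = 1.481 m.
Froude number Fr = V/√(g·D_h) = 6.415/√(9.81×1.481) = 1.68, which is greater than 1, so the flow is supercritical.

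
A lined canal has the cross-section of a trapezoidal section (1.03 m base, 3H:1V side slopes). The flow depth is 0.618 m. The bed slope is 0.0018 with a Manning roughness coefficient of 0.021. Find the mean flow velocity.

V = 1.02 m/s

With bottom width b = 1.03 m and side slope z = 3: A = (b + zy)y = (1.03 + 3×0.618)×0.618 = 1.782 m²; P = b + 2y√(1+z²) = 1.03 + 2×0.618×3.162 = 4.939 m.
Hydraulic radius R = A/P = 1.782/4.939 = 0.3609 m.
From Manning's equation, V = (1/n) R^(2/3) S^(1/2) = (1/0.021) × 0.3609^(2/3) × 0.0018^(1/2) = 1.02 m/s.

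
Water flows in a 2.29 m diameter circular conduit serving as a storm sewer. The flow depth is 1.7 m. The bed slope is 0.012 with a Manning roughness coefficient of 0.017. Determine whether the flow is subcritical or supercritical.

supercritical

For a circular section of diameter D = 2.29 m at depth y = 1.7 m, the central angle is θ = 2 arccos(1 − 2y/D) = 4.154 rad. Then A = (D²/8)(θ − sin θ) = 3.279 m² and P = Dθ/2 = 4.756 m.
Hydraulic radius R = A/P = 3.279/4.756 = 0.6894 m.
V = (1/n) R^(2/3) √S = (1/0.017) × 0.6894^(2/3) × √0.012 = 5.029 m/s. Hydraulic depth D_h = A/T = 3.279/2.003 = 1.637 m.
Froude number Fr = V/√(g·D_h) = 5.029/√(9.81×1.637) = 1.25, which is greater than 1, so the flow is supercritical.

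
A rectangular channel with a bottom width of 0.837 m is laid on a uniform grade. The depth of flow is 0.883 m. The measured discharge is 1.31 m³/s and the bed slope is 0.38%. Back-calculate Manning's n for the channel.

Flow area A = b·y = 0.837 × 0.883 = 0.7391 m². Wetted perimeter P = b + 2y = 0.837 + 2×0.883 = 2.603 m.
Hydraulic radius R = A/P = 0.7391/2.603 = 0.2839 m.
Rearranging Manning's equation: n = (1/Q) A R^(2/3) S^(1/2) = (1/1.31) × 0.7391 × 0.2839^(2/3) × √0.0038 = 0.015.

n = 0.015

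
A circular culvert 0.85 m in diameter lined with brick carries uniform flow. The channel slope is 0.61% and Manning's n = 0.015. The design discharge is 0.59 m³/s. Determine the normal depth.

y_n = 0.455 m

Manning's equation rearranged: A R^(2/3) = nQ / (1·√S) = 0.015 × 0.59 / (√0.0061) = 0.1133.
Trying y = 0.315 m: A R^(2/3) = 0.05914 — short.
Trying y = 0.512 m: A R^(2/3) = 0.1366 — over.
Trying y = 0.455 m: A R^(2/3) = 0.1132 — matches.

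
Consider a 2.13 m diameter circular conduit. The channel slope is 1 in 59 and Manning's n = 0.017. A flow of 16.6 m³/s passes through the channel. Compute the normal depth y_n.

y_n = 1.62 m

Manning's equation rearranged: A R^(2/3) = nQ / (1·√S) = 0.017 × 16.6 / (√0.01695) = 2.168.
Trying y = 1.98 m: A R^(2/3) = 2.517 — too large.
Trying y = 1.21 m: A R^(2/3) = 1.444 — too small.
Trying y = 1.62 m: A R^(2/3) = 2.169 — close enough.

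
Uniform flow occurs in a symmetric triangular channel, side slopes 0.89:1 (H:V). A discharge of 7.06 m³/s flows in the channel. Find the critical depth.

y_c = 1.67 m

At critical depth, Q² T / (g A³) = 1, i.e. A³/T = Q²/g = 7.06²/9.81 = 5.081.
At y = 1.27 m: A³/T = 1.308 — short.
At y = 1.95 m: A³/T = 11.17 — over.
At y = 1.67 m: A³/T = 5.144 — ≈ 5.081.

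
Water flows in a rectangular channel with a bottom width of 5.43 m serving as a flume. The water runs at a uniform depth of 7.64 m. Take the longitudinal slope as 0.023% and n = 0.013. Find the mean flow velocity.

Flow area A = b·y = 5.43 × 7.64 = 41.49 m². Wetted perimeter P = b + 2y = 5.43 + 2×7.64 = 20.71 m.
Hydraulic radius R = A/P = 41.49/20.71 = 2.003 m.
From Manning's equation, V = (1/n) R^(2/3) S^(1/2) = (1/0.013) × 2.003^(2/3) × 0.00023^(1/2) = 1.85 m/s.

V = 1.85 m/s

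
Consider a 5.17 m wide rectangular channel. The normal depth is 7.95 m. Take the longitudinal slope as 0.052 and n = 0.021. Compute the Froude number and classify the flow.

Flow area A = b·y = 5.17 × 7.95 = 41.1 m². Wetted perimeter P = b + 2y = 5.17 + 2×7.95 = 21.07 m.
Hydraulic radius R = A/P = 41.1/21.07 = 1.951 m.
V = (1/n) R^(2/3) √S = (1/0.021) × 1.951^(2/3) × √0.052 = 16.95 m/s. Hydraulic depth D_h = A/T = 41.1/5.17 = 7.95 m.
Froude number Fr = V/√(g·D_h) = 16.95/√(9.81×7.95) = 1.92, which is greater than 1, so the flow is supercritical.

supercritical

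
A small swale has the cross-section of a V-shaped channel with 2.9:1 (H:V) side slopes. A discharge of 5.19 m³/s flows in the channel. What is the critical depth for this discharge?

At critical depth, Q² T / (g A³) = 1, i.e. A³/T = Q²/g = 5.19²/9.81 = 2.746.
Try y = 1.03 m: A³/T = 4.875 — too large.
Try y = 0.703 m: A³/T = 0.722 — too small.
Try y = 0.918 m: A³/T = 2.741 — matches.

y_c = 0.918 m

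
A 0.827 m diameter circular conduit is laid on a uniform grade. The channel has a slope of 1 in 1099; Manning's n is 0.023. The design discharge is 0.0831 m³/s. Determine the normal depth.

Manning's equation rearranged: A R^(2/3) = nQ / (1·√S) = 0.023 × 0.0831 / (√0.0009099) = 0.06336.
At y = 0.252 m: A R^(2/3) = 0.03791 — too small.
At y = 0.392 m: A R^(2/3) = 0.08568 — too large.
At y = 0.331 m: A R^(2/3) = 0.06336 — close enough.

y_n = 0.331 m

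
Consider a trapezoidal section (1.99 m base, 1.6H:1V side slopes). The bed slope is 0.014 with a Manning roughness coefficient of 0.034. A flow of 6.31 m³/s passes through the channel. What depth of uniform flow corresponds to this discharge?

Manning's equation rearranged: A R^(2/3) = nQ / (1·√S) = 0.034 × 6.31 / (√0.014) = 1.813.
At y = 1.02 m: A R^(2/3) = 2.723 — too large.
At y = 0.828 m: A R^(2/3) = 1.812 — ≈ 1.813.

y_n = 0.828 m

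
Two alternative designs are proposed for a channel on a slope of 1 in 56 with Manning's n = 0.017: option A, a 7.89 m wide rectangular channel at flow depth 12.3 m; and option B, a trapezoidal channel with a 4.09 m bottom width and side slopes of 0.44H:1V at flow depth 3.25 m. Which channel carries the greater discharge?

Channel A: Flow area A = b·y = 7.89 × 12.3 = 97.05 m². Wetted perimeter P = b + 2y = 7.89 + 2×12.3 = 32.49 m. Hydraulic radius R = A/P = 97.05/32.49 = 2.987 m. Q_A = (1/0.017)·97.05·2.987^(2/3)·√0.01786 = 1582 m³/s.
Channel B: With bottom width b = 4.09 m and side slope z = 0.44: A = (b + zy)y = (4.09 + 0.44×3.25)×3.25 = 17.94 m²; P = b + 2y√(1+z²) = 4.09 + 2×3.25×1.093 = 11.19 m. Hydraulic radius R = A/P = 17.94/11.19 = 1.603 m. Q_B = (1/0.017)·17.94·1.603^(2/3)·√0.01786 = 193.2 m³/s.
Q_A = 1582 m³/s vs Q_B = 193.2 m³/s, so channel A carries more.

channel A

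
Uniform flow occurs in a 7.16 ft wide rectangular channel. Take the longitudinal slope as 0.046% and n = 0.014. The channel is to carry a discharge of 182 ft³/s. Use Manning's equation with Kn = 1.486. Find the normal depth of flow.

Manning's equation rearranged: A R^(2/3) = nQ / (1.486·√S) = 0.014 × 182 / (1.486 × √0.00046) = 79.95.
At y = 6.97 ft: A R^(2/3) = 88.59 — too large.
At y = 5.58 ft: A R^(2/3) = 67.19 — too small.
At y = 6.41 ft: A R^(2/3) = 79.9 — ≈ 79.95.

y_n = 6.41 ft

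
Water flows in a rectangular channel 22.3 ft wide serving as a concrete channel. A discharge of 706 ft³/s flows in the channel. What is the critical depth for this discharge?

y_c = 3.15 ft

For a rectangular channel, critical depth y_c = (q²/g)^(1/3) where q = Q/b = 706/22.3 = 31.66 ft²/s.
So y_c = (31.66²/32.2)^(1/3) = 3.15 ft.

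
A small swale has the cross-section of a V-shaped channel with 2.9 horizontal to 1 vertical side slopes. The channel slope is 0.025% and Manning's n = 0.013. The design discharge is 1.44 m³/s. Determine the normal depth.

y_n = 0.862 m

Manning's equation rearranged: A R^(2/3) = nQ / (1·√S) = 0.013 × 1.44 / (√0.00025) = 1.184.
Trying y = 0.932 m: A R^(2/3) = 1.458 — high.
Trying y = 0.722 m: A R^(2/3) = 0.7383 — low.
Trying y = 0.862 m: A R^(2/3) = 1.184 — matches.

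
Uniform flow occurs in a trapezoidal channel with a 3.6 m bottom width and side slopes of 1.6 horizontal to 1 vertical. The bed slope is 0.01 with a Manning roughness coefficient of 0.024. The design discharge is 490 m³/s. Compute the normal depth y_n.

y_n = 5.17 m

Manning's equation rearranged: A R^(2/3) = nQ / (1·√S) = 0.024 × 490 / (√0.01) = 117.6.
Trying y = 6.13 m: A R^(2/3) = 173.8 — over.
Trying y = 3.88 m: A R^(2/3) = 62.13 — short.
Trying y = 5.17 m: A R^(2/3) = 117.7 — matches.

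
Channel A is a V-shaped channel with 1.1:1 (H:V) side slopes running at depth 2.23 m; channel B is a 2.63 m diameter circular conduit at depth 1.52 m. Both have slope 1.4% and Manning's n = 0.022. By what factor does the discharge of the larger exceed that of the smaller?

1.85

Channel A: For a triangular section with side slope z = 1.1: A = zy² = 1.1×2.23² = 5.47 m²; P = 2y√(1+z²) = 2×2.23×1.487 = 6.63 m. Hydraulic radius R = A/P = 5.47/6.63 = 0.825 m. Q_A = (1/0.022)·5.47·0.825^(2/3)·√0.014 = 25.88 m³/s.
Channel B: For a circular section of diameter D = 2.63 m at depth y = 1.52 m, the central angle is θ = 2 arccos(1 − 2y/D) = 3.455 rad. Then A = (D²/8)(θ − sin θ) = 3.253 m² and P = Dθ/2 = 4.543 m. Hydraulic radius R = A/P = 3.253/4.543 = 0.7161 m. Q_B = (1/0.022)·3.253·0.7161^(2/3)·√0.014 = 14 m³/s.
The larger discharge is 25.88 m³/s and the smaller is 14 m³/s; the ratio is 1.85.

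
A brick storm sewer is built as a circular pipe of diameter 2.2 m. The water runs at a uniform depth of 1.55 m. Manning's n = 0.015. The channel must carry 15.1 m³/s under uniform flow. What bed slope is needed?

For a circular section of diameter D = 2.2 m at depth y = 1.55 m, the central angle is θ = 2 arccos(1 − 2y/D) = 3.985 rad. Then A = (D²/8)(θ − sin θ) = 2.862 m² and P = Dθ/2 = 4.383 m.
Hydraulic radius R = A/P = 2.862/4.383 = 0.6531 m.
From Manning's equation, S = [nQ / (1 A R^(2/3))]² = [0.015 × 15.1 / (1 × 2.862 × 0.6531^(2/3))]² = 0.0111.

S = 0.0111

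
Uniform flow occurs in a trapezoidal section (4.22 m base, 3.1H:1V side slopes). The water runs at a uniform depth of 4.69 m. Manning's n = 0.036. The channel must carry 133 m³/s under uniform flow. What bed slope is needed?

S = 0.000859

With bottom width b = 4.22 m and side slope z = 3.1: A = (b + zy)y = (4.22 + 3.1×4.69)×4.69 = 87.98 m²; P = b + 2y√(1+z²) = 4.22 + 2×4.69×3.257 = 34.77 m.
Hydraulic radius R = A/P = 87.98/34.77 = 2.53 m.
From Manning's equation, S = [nQ / (1 A R^(2/3))]² = [0.036 × 133 / (1 × 87.98 × 2.53^(2/3))]² = 0.000859.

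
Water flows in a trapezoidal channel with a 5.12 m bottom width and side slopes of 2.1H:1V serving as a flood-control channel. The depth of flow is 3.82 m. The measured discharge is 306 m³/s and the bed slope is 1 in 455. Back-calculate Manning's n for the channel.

With bottom width b = 5.12 m and side slope z = 2.1: A = (b + zy)y = (5.12 + 2.1×3.82)×3.82 = 50.2 m²; P = b + 2y√(1+z²) = 5.12 + 2×3.82×2.326 = 22.89 m.
Hydraulic radius R = A/P = 50.2/22.89 = 2.193 m.
Rearranging Manning's equation: n = (1/Q) A R^(2/3) S^(1/2) = (1/306) × 50.2 × 2.193^(2/3) × √0.002198 = 0.013.

n = 0.013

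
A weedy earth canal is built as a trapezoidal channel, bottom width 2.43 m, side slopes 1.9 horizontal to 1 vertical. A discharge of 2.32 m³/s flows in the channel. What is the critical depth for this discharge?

y_c = 0.405 m

At critical depth, Q² T / (g A³) = 1, i.e. A³/T = Q²/g = 2.32²/9.81 = 0.5487.
At y = 0.473 m: A³/T = 0.9233 — over.
At y = 0.299 m: A³/T = 0.202 — short.
At y = 0.405 m: A³/T = 0.5482 — matches.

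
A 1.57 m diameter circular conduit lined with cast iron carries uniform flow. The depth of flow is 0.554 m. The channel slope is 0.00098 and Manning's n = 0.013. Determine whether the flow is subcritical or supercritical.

subcritical

For a circular section of diameter D = 1.57 m at depth y = 0.554 m, the central angle is θ = 2 arccos(1 − 2y/D) = 2.544 rad. Then A = (D²/8)(θ − sin θ) = 0.6106 m² and P = Dθ/2 = 1.997 m.
Hydraulic radius R = A/P = 0.6106/1.997 = 0.3057 m.
V = (1/n) R^(2/3) √S = (1/0.013) × 0.3057^(2/3) × √0.00098 = 1.093 m/s. Hydraulic depth D_h = A/T = 0.6106/1.5 = 0.4069 m.
Froude number Fr = V/√(g·D_h) = 1.093/√(9.81×0.4069) = 0.547, which is less than 1, so the flow is subcritical.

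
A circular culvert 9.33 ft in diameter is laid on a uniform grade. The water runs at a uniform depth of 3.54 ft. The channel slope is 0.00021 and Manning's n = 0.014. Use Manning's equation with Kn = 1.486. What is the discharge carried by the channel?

For a circular section of diameter D = 9.33 ft at depth y = 3.54 ft, the central angle is θ = 2 arccos(1 − 2y/D) = 2.654 rad. Then A = (D²/8)(θ − sin θ) = 23.79 ft² and P = Dθ/2 = 12.38 ft.
Hydraulic radius R = A/P = 23.79/12.38 = 1.921 ft.
Manning's equation: Q = (1.486/n) A R^(2/3) S^(1/2) = (1.486/0.014) × 23.79 × 1.921^(2/3) × 0.00021^(1/2) = 56.6 ft³/s.

Q = 56.6 ft³/s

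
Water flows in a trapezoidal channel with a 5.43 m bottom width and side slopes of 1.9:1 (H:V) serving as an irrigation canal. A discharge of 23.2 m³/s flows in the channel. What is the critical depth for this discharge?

At critical depth, Q² T / (g A³) = 1, i.e. A³/T = Q²/g = 23.2²/9.81 = 54.87.
At y = 0.943 m: A³/T = 35.04 — too small.
At y = 1.23 m: A³/T = 86.29 — too large.
At y = 1.08 m: A³/T = 55.34 — matches.

y_c = 1.08 m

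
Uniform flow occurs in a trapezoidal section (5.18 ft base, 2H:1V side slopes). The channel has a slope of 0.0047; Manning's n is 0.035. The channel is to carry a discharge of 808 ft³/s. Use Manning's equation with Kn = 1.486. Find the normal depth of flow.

y_n = 6.58 ft

Manning's equation rearranged: A R^(2/3) = nQ / (1.486·√S) = 0.035 × 808 / (1.486 × √0.0047) = 277.6.
At y = 7.88 ft: A R^(2/3) = 421.5 — high.
At y = 5.47 ft: A R^(2/3) = 182.4 — low.
At y = 6.58 ft: A R^(2/3) = 277.5 — ≈ 277.6.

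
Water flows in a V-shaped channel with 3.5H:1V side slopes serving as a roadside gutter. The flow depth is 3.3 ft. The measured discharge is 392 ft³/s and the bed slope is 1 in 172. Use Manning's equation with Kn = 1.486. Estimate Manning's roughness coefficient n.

For a triangular section with side slope z = 3.5: A = zy² = 3.5×3.3² = 38.11 ft²; P = 2y√(1+z²) = 2×3.3×3.64 = 24.02 ft.
Hydraulic radius R = A/P = 38.11/24.02 = 1.587 ft.
Rearranging Manning's equation: n = (1.486/Q) A R^(2/3) S^(1/2) = (1.486/392) × 38.11 × 1.587^(2/3) × √0.005814 = 0.015.

n = 0.015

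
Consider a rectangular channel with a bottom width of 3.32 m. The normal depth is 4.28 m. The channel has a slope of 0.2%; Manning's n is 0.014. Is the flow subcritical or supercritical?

subcritical

Flow area A = b·y = 3.32 × 4.28 = 14.21 m². Wetted perimeter P = b + 2y = 3.32 + 2×4.28 = 11.88 m.
Hydraulic radius R = A/P = 14.21/11.88 = 1.196 m.
V = (1/n) R^(2/3) √S = (1/0.014) × 1.196^(2/3) × √0.002 = 3.599 m/s. Hydraulic depth D_h = A/T = 14.21/3.32 = 4.28 m.
Froude number Fr = V/√(g·D_h) = 3.599/√(9.81×4.28) = 0.555, which is less than 1, so the flow is subcritical.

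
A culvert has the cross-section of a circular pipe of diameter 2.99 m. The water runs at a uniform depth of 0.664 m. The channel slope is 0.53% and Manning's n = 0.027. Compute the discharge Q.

Q = 1.69 m³/s

For a circular section of diameter D = 2.99 m at depth y = 0.664 m, the central angle is θ = 2 arccos(1 − 2y/D) = 1.963 rad. Then A = (D²/8)(θ − sin θ) = 1.161 m² and P = Dθ/2 = 2.934 m.
Hydraulic radius R = A/P = 1.161/2.934 = 0.3956 m.
Manning's equation: Q = (1/n) A R^(2/3) S^(1/2) = (1/0.027) × 1.161 × 0.3956^(2/3) × 0.0053^(1/2) = 1.69 m³/s.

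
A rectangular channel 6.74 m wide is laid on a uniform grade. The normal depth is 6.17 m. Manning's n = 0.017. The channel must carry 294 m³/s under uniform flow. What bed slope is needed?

S = 0.00511

Flow area A = b·y = 6.74 × 6.17 = 41.59 m². Wetted perimeter P = b + 2y = 6.74 + 2×6.17 = 19.08 m.
Hydraulic radius R = A/P = 41.59/19.08 = 2.18 m.
From Manning's equation, S = [nQ / (1 A R^(2/3))]² = [0.017 × 294 / (1 × 41.59 × 2.18^(2/3))]² = 0.00511.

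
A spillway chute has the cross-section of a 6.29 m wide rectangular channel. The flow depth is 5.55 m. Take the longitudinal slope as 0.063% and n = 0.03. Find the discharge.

Q = 46.5 m³/s

Flow area A = b·y = 6.29 × 5.55 = 34.91 m². Wetted perimeter P = b + 2y = 6.29 + 2×5.55 = 17.39 m.
Hydraulic radius R = A/P = 34.91/17.39 = 2.007 m.
Manning's equation: Q = (1/n) A R^(2/3) S^(1/2) = (1/0.03) × 34.91 × 2.007^(2/3) × 0.00063^(1/2) = 46.5 m³/s.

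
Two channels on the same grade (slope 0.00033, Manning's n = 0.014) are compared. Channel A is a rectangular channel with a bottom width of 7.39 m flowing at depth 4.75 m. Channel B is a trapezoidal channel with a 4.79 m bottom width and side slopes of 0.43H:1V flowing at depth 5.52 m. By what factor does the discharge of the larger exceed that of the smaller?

Channel A: Flow area A = b·y = 7.39 × 4.75 = 35.1 m². Wetted perimeter P = b + 2y = 7.39 + 2×4.75 = 16.89 m. Hydraulic radius R = A/P = 35.1/16.89 = 2.078 m. Q_A = (1/0.014)·35.1·2.078^(2/3)·√0.00033 = 74.18 m³/s.
Channel B: With bottom width b = 4.79 m and side slope z = 0.43: A = (b + zy)y = (4.79 + 0.43×5.52)×5.52 = 39.54 m²; P = b + 2y√(1+z²) = 4.79 + 2×5.52×1.089 = 16.81 m. Hydraulic radius R = A/P = 39.54/16.81 = 2.353 m. Q_B = (1/0.014)·39.54·2.353^(2/3)·√0.00033 = 90.76 m³/s.
The larger discharge is 90.76 m³/s and the smaller is 74.18 m³/s; the ratio is 1.22.

1.22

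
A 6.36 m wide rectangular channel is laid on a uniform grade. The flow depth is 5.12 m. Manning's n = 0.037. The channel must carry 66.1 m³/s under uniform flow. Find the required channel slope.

S = 0.0023

Flow area A = b·y = 6.36 × 5.12 = 32.56 m². Wetted perimeter P = b + 2y = 6.36 + 2×5.12 = 16.6 m.
Hydraulic radius R = A/P = 32.56/16.6 = 1.962 m.
From Manning's equation, S = [nQ / (1 A R^(2/3))]² = [0.037 × 66.1 / (1 × 32.56 × 1.962^(2/3))]² = 0.0023.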